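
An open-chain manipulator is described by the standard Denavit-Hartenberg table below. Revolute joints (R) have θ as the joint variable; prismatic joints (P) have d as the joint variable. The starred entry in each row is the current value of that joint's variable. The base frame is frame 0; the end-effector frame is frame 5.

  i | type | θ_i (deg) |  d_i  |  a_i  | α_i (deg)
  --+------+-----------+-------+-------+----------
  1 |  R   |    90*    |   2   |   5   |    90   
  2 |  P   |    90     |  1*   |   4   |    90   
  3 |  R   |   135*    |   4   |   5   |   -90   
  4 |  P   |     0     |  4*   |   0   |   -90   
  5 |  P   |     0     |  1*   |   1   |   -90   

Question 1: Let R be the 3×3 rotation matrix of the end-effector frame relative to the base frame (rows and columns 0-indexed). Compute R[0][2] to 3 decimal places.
0.707

End-effector z-axis (col 2 of R) = (0.7071,-0.0000,0.7071)
R[0][2] = 0.7071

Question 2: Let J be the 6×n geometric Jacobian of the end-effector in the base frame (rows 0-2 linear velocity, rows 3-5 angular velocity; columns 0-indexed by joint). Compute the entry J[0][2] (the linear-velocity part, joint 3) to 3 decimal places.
axis z_2 = (0.0000,1.0000,-0.0000); lever o_n−o_2 = (1.4142,3.0000,-7.0711)
cross product → J_v[:, 2] = (-7.0711,0.0000,-1.4142)
J_ω[:, 2] = z_2
entry J[0][2] = -7.0711

-7.071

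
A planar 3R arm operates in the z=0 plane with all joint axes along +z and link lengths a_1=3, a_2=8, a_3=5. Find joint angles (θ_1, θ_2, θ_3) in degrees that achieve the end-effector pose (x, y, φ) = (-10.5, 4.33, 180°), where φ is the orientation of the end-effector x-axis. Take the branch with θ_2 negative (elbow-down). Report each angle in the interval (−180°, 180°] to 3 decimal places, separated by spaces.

wrist centre = target − a_3·(cos φ, sin φ) = (-5.5000, 4.3300)
cos θ_2 = (48.9989−3²−8²)/(2·3·8) = -0.5000; θ_2 = -120.0015° (elbow-down)
β = atan2(4.3300,-5.5000) = 141.7876°; ψ = atan2(-6.9281,-1.0002) = -98.2148°
θ_1 = β − ψ = 240.0024°
θ_3 = φ − θ_1 − θ_2 = 59.9991° (wrapped to (-180°,180°])

-119.998 -120.002 59.999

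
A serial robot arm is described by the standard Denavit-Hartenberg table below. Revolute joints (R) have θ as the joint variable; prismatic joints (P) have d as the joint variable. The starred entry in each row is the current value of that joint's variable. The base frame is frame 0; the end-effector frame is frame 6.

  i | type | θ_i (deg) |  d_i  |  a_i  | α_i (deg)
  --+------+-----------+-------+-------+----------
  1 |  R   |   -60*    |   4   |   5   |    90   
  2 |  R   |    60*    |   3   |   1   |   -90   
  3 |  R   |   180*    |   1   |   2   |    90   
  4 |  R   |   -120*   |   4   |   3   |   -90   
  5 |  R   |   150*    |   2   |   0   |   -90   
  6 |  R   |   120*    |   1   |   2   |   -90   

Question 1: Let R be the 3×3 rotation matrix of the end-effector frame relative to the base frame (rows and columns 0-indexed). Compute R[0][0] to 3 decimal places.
End-effector x-axis (col 0 of R) = (0.4330,-0.2500,0.8660)
R[0][0] = 0.4330

0.433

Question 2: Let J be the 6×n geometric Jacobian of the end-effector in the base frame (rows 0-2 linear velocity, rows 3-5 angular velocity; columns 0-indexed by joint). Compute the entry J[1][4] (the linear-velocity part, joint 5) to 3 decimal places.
axis z_4 = (-0.0000,0.0000,-1.0000); lever o_n−o_4 = (1.3660,0.3660,-0.2679)
cross product → J_v[:, 4] = (0.3660,-1.3660,-0.0000)
J_ω[:, 4] = z_4
entry J[1][4] = -1.3660

-1.366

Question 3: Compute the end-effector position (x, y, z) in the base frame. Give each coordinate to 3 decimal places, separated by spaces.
after link 1: o_1 = (2.5000, -4.3301, 4.0000)
after link 2: o_2 = (0.1519, -6.2631, 4.8660)
after link 3: o_3 = (-0.7811, -4.6471, 3.6340)
after link 4: o_4 = (4.1830, -5.2452, 3.6340)
after link 5: o_5 = (4.1830, -5.2452, 1.6340)
after link 6: o_6 = (5.5490, -4.8792, 3.3660)

5.549 -4.879 3.366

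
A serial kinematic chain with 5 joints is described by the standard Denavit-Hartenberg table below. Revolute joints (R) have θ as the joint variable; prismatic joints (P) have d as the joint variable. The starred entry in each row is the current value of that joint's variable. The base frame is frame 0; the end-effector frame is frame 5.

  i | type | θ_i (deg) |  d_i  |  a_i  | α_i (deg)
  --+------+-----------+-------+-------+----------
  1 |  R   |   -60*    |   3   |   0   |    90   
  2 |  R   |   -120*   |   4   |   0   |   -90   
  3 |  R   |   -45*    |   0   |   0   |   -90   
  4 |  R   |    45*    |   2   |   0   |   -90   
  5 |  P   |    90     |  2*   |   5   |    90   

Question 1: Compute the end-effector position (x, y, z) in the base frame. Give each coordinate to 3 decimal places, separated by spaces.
-4.267 -2.852 6.410

after link 1: o_1 = (0.0000, 0.0000, 3.0000)
after link 2: o_2 = (-3.4641, -2.0000, 3.0000)
after link 3: o_3 = (-3.4641, -2.0000, 3.0000)
after link 4: o_4 = (-2.5929, -0.6805, 1.7753)
after link 5: o_5 = (-4.2672, -2.8516, 6.4102)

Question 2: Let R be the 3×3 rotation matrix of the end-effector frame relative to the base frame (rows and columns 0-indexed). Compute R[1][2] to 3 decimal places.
End-effector z-axis (col 2 of R) = (-0.8642,0.4968,-0.0795)
R[1][2] = 0.4968

0.497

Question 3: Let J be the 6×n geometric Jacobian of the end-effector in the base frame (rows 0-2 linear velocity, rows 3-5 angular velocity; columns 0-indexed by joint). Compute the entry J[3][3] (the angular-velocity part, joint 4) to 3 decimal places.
axis z_3 = (0.4356,0.6597,-0.6124); lever o_n−o_3 = (-0.8031,-0.8516,3.4102)
cross product → J_v[:, 3] = (1.7284,-0.9937,0.1589)
J_ω[:, 3] = z_3
entry J[3][3] = 0.4356

0.436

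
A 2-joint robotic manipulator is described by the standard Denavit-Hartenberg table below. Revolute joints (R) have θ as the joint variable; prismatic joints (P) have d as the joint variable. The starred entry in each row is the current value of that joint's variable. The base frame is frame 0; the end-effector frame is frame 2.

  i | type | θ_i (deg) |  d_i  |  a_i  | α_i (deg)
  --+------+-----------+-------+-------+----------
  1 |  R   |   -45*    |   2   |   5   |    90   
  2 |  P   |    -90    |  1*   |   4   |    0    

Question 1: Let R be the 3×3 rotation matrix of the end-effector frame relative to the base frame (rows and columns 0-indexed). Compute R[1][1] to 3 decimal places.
End-effector y-axis (col 1 of R) = (0.7071,-0.7071,0.0000)
R[1][1] = -0.7071

-0.707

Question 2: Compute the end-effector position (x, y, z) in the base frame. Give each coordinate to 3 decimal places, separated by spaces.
2.828 -4.243 -2.000

after link 1: o_1 = (3.5355, -3.5355, 2.0000)
after link 2: o_2 = (2.8284, -4.2426, -2.0000)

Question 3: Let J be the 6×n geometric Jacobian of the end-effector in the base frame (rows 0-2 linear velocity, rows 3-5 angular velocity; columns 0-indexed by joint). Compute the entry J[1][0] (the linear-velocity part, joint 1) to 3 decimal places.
2.828

axis z_0 = ẑ; lever o_n−o_0 = (2.8284,-4.2426,-2.0000)
cross product → J_v[:, 0] = (4.2426,2.8284,-0.0000)
J_ω[:, 0] = z_0
entry J[1][0] = 2.8284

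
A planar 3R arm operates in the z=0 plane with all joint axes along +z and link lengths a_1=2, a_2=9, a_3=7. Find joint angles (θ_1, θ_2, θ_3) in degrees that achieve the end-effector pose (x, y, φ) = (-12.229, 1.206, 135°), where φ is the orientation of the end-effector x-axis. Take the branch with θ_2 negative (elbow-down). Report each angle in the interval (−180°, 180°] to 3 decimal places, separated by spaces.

-45.006 -119.994 -60.000

wrist centre = target − a_3·(cos φ, sin φ) = (-7.2793, -3.7437)
cos θ_2 = (67.0032−2²−9²)/(2·2·9) = -0.4999; θ_2 = -119.9942° (elbow-down)
β = atan2(-3.7437,-7.2793) = -152.7831°; ψ = atan2(-7.7947,-2.4992) = -107.7774°
θ_1 = β − ψ = -45.0057°
θ_3 = φ − θ_1 − θ_2 = -60.0001° (wrapped to (-180°,180°])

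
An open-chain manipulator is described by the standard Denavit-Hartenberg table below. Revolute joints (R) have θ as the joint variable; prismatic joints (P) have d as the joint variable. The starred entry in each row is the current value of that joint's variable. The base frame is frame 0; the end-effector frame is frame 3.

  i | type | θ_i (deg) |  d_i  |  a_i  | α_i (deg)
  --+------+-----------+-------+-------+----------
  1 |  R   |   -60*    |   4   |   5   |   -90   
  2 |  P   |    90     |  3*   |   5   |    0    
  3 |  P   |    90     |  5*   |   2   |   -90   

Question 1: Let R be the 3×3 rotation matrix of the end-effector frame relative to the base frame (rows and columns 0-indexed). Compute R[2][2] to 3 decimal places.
1.000

End-effector z-axis (col 2 of R) = (-0.0000,0.0000,1.0000)
R[2][2] = 1.0000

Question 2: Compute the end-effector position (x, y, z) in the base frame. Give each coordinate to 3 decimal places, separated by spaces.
8.428 1.402 -1.000

after link 1: o_1 = (2.5000, -4.3301, 4.0000)
after link 2: o_2 = (5.0981, -2.8301, -1.0000)
after link 3: o_3 = (8.4282, 1.4019, -1.0000)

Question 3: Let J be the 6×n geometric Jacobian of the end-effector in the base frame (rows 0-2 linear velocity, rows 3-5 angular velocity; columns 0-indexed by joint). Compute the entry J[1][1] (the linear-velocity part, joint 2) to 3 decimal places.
0.500

prismatic axis z_1 = (0.8660,0.5000,0.0000)
J_v[:, 1] = z_1; J_ω[:, 1] = (0,0,0)
entry J[1][1] = 0.5000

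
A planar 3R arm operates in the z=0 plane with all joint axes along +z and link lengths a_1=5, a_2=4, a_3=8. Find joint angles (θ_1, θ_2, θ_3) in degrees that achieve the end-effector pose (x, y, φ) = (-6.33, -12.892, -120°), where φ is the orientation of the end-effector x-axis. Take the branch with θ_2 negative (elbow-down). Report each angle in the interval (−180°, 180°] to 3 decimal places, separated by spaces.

wrist centre = target − a_3·(cos φ, sin φ) = (-2.3300, -5.9638)
cos θ_2 = (40.9958−5²−4²)/(2·5·4) = -0.0001; θ_2 = -90.0061° (elbow-down)
β = atan2(-5.9638,-2.3300) = -111.3401°; ψ = atan2(-4.0000,4.9996) = -38.6622°
θ_1 = β − ψ = -72.6780°
θ_3 = φ − θ_1 − θ_2 = 42.6840° (wrapped to (-180°,180°])

-72.678 -90.006 42.684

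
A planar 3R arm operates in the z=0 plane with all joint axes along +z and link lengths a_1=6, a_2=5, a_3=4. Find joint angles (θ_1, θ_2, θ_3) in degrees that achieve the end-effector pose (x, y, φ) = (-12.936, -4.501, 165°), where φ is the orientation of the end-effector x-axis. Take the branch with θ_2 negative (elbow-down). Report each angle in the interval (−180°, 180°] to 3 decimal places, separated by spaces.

wrist centre = target − a_3·(cos φ, sin φ) = (-9.0723, -5.5363)
cos θ_2 = (112.9569−6²−5²)/(2·6·5) = 0.8659; θ_2 = -30.0088° (elbow-down)
β = atan2(-5.5363,-9.0723) = -148.6068°; ψ = atan2(-2.5007,10.3297) = -13.6086°
θ_1 = β − ψ = -134.9982°
θ_3 = φ − θ_1 − θ_2 = -29.9930° (wrapped to (-180°,180°])

-134.998 -30.009 -29.993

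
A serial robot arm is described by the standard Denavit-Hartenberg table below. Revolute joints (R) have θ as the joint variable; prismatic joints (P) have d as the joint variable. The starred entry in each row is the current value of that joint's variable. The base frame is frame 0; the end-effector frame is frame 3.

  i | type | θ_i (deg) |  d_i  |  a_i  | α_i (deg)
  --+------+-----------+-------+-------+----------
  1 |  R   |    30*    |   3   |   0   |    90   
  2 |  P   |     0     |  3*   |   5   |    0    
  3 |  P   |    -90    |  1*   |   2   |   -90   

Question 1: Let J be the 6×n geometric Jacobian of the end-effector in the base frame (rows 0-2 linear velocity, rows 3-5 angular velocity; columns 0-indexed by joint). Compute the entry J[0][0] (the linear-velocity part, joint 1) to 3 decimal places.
axis z_0 = ẑ; lever o_n−o_0 = (6.3301,-0.9641,1.0000)
cross product → J_v[:, 0] = (0.9641,6.3301,-0.0000)
J_ω[:, 0] = z_0
entry J[0][0] = 0.9641

0.964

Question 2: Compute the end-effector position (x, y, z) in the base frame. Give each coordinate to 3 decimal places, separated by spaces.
6.330 -0.964 1.000

after link 1: o_1 = (0.0000, 0.0000, 3.0000)
after link 2: o_2 = (5.8301, -0.0981, 3.0000)
after link 3: o_3 = (6.3301, -0.9641, 1.0000)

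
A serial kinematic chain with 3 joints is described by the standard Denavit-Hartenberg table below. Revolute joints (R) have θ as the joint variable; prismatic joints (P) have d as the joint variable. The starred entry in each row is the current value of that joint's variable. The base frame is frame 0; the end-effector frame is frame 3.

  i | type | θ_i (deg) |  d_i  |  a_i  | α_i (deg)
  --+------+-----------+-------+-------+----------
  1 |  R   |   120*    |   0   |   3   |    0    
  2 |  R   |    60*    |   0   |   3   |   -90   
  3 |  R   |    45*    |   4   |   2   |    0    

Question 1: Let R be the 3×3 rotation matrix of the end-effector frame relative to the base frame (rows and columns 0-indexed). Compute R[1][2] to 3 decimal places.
-1.000

End-effector z-axis (col 2 of R) = (-0.0000,-1.0000,0.0000)
R[1][2] = -1.0000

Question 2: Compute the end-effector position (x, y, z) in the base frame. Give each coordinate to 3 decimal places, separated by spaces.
after link 1: o_1 = (-1.5000, 2.5981, 0.0000)
after link 2: o_2 = (-4.5000, 2.5981, 0.0000)
after link 3: o_3 = (-5.9142, -1.4019, -1.4142)

-5.914 -1.402 -1.414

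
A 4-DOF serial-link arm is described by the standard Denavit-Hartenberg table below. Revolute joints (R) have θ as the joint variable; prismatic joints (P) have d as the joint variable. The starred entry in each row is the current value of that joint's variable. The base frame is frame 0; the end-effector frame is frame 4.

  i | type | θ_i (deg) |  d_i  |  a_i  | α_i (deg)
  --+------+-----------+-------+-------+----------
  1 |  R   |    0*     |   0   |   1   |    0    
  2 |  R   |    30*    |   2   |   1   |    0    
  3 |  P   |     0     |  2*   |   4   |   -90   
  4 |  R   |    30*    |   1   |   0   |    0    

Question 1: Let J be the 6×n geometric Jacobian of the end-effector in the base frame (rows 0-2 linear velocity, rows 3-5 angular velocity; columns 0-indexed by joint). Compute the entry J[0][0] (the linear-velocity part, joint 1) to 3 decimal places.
-3.366

axis z_0 = ẑ; lever o_n−o_0 = (4.8301,3.3660,4.0000)
cross product → J_v[:, 0] = (-3.3660,4.8301,0.0000)
J_ω[:, 0] = z_0
entry J[0][0] = -3.3660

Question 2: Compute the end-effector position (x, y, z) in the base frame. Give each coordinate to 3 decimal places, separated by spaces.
after link 1: o_1 = (1.0000, 0.0000, 0.0000)
after link 2: o_2 = (1.8660, 0.5000, 2.0000)
after link 3: o_3 = (5.3301, 2.5000, 4.0000)
after link 4: o_4 = (4.8301, 3.3660, 4.0000)

4.830 3.366 4.000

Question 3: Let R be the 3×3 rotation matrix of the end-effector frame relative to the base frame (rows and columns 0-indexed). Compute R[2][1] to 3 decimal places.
-0.866

End-effector y-axis (col 1 of R) = (-0.4330,-0.2500,-0.8660)
R[2][1] = -0.8660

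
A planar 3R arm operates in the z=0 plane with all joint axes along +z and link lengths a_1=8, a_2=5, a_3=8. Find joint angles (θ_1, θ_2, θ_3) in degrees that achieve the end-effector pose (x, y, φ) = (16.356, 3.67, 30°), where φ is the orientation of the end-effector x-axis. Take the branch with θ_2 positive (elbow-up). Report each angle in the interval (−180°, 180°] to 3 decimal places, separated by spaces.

wrist centre = target − a_3·(cos φ, sin φ) = (9.4278, -0.3300)
cos θ_2 = (88.9923−8²−5²)/(2·8·5) = -0.0001; θ_2 = 90.0055° (elbow-up)
β = atan2(-0.3300,9.4278) = -2.0047°; ψ = atan2(5.0000,7.9995) = 32.0069°
θ_1 = β − ψ = -34.0116°
θ_3 = φ − θ_1 − θ_2 = -25.9939° (wrapped to (-180°,180°])

-34.012 90.006 -25.994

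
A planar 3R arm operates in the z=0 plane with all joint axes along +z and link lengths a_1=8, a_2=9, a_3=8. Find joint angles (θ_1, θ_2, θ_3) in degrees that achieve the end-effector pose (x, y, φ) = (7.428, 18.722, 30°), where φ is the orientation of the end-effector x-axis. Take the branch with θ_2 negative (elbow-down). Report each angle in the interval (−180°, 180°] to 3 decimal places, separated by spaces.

wrist centre = target − a_3·(cos φ, sin φ) = (0.4998, 14.7220)
cos θ_2 = (216.9871−8²−9²)/(2·8·9) = 0.4999; θ_2 = -60.0059° (elbow-down)
β = atan2(14.7220,0.4998) = 88.0556°; ψ = atan2(-7.7947,12.4992) = -31.9483°
θ_1 = β − ψ = 120.0039°
θ_3 = φ − θ_1 − θ_2 = -29.9980° (wrapped to (-180°,180°])

120.004 -60.006 -29.998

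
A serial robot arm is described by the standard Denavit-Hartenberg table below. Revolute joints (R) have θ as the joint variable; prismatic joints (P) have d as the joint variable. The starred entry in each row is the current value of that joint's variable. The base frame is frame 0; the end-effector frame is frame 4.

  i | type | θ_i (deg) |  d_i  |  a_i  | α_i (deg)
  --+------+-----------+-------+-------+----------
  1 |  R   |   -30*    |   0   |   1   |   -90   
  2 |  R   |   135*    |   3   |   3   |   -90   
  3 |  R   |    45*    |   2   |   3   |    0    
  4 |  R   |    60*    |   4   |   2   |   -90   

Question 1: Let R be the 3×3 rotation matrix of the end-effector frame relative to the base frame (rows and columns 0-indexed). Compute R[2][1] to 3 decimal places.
End-effector y-axis (col 1 of R) = (0.6124,-0.3536,-0.7071)
R[2][1] = -0.7071

-0.707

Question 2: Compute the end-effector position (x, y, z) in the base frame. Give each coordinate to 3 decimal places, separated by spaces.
after link 1: o_1 = (0.8660, -0.5000, 0.0000)
after link 2: o_2 = (0.5289, 3.1587, -2.1213)
after link 3: o_3 = (-3.0555, 2.7787, -2.2071)
after link 4: o_4 = (-6.1540, 2.3369, 0.9873)

-6.154 2.337 0.987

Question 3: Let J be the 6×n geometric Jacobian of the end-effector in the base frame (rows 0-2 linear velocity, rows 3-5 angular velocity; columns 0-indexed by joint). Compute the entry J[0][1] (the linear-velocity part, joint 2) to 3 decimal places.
axis z_1 = (0.5000,0.8660,0.0000); lever o_n−o_1 = (-7.0200,2.8369,0.9873)
cross product → J_v[:, 1] = (0.8551,-0.4937,7.4979)
J_ω[:, 1] = z_1
entry J[0][1] = 0.8551

0.855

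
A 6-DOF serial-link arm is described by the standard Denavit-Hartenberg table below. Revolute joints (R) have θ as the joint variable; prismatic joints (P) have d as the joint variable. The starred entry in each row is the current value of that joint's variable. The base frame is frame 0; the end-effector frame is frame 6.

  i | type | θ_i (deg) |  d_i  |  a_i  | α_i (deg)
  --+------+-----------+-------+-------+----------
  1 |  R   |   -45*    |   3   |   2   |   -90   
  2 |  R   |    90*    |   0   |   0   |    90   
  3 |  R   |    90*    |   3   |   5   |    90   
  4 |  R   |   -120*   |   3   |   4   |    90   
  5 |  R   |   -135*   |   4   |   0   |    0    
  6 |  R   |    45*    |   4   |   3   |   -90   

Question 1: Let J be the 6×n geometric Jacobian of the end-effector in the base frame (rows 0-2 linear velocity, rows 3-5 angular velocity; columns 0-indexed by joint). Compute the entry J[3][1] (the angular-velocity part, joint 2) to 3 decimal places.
axis z_1 = (0.7071,0.7071,0.0000); lever o_n−o_1 = (-0.2774,-5.2779,-0.0000)
cross product → J_v[:, 1] = (0.0000,0.0000,-3.5359)
J_ω[:, 1] = z_1
entry J[3][1] = 0.7071

0.707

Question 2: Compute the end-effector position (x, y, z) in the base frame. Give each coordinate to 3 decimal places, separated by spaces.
1.137 -6.692 3.000

after link 1: o_1 = (1.4142, -1.4142, 3.0000)
after link 2: o_2 = (1.4142, -1.4142, 3.0000)
after link 3: o_3 = (7.0711, 0.0000, 3.0000)
after link 4: o_4 = (3.2074, 1.0353, -0.0000)
after link 5: o_5 = (2.1721, -2.8284, -0.0000)
after link 6: o_6 = (1.1368, -6.6921, 3.0000)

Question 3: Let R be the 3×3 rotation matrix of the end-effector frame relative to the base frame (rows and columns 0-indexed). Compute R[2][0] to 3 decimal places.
1.000

End-effector x-axis (col 0 of R) = (-0.0000,0.0000,1.0000)
R[2][0] = 1.0000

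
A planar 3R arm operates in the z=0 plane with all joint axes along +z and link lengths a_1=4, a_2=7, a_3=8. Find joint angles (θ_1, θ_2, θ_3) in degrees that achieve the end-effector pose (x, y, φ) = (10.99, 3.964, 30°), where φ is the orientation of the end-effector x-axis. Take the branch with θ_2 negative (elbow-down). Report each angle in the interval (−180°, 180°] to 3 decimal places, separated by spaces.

120.008 -150.006 59.998

wrist centre = target − a_3·(cos φ, sin φ) = (4.0618, -0.0360)
cos θ_2 = (16.4995−4²−7²)/(2·4·7) = -0.8661; θ_2 = -150.0063° (elbow-down)
β = atan2(-0.0360,4.0618) = -0.5078°; ψ = atan2(-3.4993,-2.0626) = -120.5158°
θ_1 = β − ψ = 120.0080°
θ_3 = φ − θ_1 − θ_2 = 59.9983° (wrapped to (-180°,180°])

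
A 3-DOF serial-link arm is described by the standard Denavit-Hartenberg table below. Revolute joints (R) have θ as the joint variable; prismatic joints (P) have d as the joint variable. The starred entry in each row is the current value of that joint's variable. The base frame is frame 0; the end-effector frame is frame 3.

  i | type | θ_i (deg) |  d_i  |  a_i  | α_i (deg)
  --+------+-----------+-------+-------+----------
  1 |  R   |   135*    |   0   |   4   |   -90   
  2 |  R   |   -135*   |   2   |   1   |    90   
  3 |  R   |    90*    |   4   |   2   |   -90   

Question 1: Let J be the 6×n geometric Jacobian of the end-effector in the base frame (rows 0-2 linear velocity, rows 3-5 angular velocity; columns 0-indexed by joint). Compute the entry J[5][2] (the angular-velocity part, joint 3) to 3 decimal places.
axis z_2 = (0.5000,-0.5000,-0.7071); lever o_n−o_2 = (0.5858,-3.4142,-2.8284)
cross product → J_v[:, 2] = (-1.0000,1.0000,-1.4142)
J_ω[:, 2] = z_2
entry J[5][2] = -0.7071

-0.707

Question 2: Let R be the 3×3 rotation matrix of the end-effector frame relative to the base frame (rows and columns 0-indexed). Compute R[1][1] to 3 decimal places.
End-effector y-axis (col 1 of R) = (-0.5000,0.5000,0.7071)
R[1][1] = 0.5000

0.500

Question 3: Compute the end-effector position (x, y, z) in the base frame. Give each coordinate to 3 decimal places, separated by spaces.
-3.157 -2.500 -2.121

after link 1: o_1 = (-2.8284, 2.8284, 0.0000)
after link 2: o_2 = (-3.7426, 0.9142, 0.7071)
after link 3: o_3 = (-3.1569, -2.5000, -2.1213)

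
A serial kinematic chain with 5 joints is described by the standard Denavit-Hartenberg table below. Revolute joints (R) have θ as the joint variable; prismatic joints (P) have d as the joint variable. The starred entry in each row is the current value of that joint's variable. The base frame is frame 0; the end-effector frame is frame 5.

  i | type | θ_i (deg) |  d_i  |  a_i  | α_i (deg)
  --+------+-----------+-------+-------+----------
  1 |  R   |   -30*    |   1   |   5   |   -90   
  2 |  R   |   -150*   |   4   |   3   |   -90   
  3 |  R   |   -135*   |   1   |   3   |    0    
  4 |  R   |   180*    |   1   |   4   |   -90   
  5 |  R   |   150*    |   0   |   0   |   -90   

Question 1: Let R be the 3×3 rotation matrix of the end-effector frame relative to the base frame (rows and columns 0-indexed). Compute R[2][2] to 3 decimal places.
End-effector z-axis (col 2 of R) = (0.8169,-0.0634,0.5732)
R[2][2] = 0.5732

0.573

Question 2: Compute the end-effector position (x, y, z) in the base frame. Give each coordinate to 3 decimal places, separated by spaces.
after link 1: o_1 = (4.3301, -2.5000, 1.0000)
after link 2: o_2 = (4.0801, 2.2631, 2.5000)
after link 3: o_3 = (7.1648, 2.9317, 2.3054)
after link 4: o_4 = (4.0623, 1.4570, 4.5856)
after link 5: o_5 = (4.0623, 1.4570, 4.5856)

4.062 1.457 4.586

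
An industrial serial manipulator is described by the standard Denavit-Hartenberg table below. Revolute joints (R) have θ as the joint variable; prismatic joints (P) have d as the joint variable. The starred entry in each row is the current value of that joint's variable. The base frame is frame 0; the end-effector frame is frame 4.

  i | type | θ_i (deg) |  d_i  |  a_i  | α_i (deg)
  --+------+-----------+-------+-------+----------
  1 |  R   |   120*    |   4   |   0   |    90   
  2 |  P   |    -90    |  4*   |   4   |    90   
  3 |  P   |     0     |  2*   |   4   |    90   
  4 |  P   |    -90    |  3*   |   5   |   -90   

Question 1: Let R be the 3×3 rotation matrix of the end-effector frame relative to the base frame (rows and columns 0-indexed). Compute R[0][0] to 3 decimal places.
-0.500

End-effector x-axis (col 0 of R) = (-0.5000,0.8660,0.0000)
R[0][0] = -0.5000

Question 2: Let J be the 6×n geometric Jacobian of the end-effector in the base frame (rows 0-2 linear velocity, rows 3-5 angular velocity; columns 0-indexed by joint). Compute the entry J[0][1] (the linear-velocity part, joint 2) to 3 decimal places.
0.866

prismatic axis z_1 = (0.8660,0.5000,0.0000)
J_v[:, 1] = z_1; J_ω[:, 1] = (0,0,0)
entry J[0][1] = 0.8660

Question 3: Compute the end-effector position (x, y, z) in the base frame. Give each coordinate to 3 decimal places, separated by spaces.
-0.634 3.098 -4.000

after link 1: o_1 = (0.0000, 0.0000, 4.0000)
after link 2: o_2 = (3.4641, 2.0000, 0.0000)
after link 3: o_3 = (4.4641, 0.2679, -4.0000)
after link 4: o_4 = (-0.6340, 3.0981, -4.0000)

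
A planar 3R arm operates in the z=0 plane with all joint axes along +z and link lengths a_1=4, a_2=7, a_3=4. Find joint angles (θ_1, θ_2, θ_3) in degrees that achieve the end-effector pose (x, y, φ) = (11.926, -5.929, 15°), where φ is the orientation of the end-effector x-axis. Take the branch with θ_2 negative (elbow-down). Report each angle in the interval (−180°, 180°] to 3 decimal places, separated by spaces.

wrist centre = target − a_3·(cos φ, sin φ) = (8.0623, -6.9643)
cos θ_2 = (113.5018−4²−7²)/(2·4·7) = 0.8661; θ_2 = -29.9911° (elbow-down)
β = atan2(-6.9643,8.0623) = -40.8207°; ψ = atan2(-3.4991,10.0627) = -19.1738°
θ_1 = β − ψ = -21.6469°
θ_3 = φ − θ_1 − θ_2 = 66.6380° (wrapped to (-180°,180°])

-21.647 -29.991 66.638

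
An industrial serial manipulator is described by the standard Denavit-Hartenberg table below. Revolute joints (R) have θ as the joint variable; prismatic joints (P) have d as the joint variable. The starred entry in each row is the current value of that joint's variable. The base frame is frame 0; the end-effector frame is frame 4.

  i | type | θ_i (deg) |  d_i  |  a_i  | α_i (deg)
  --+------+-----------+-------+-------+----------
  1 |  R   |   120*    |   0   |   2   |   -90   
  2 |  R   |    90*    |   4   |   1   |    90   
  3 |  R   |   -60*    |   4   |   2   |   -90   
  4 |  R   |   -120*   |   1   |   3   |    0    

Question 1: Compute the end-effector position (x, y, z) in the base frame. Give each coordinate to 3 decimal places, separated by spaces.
-7.821 5.413 -2.116

after link 1: o_1 = (-1.0000, 1.7321, 0.0000)
after link 2: o_2 = (-4.4641, -0.2679, -1.0000)
after link 3: o_3 = (-4.9641, 4.0622, -2.0000)
after link 4: o_4 = (-7.8212, 5.4127, -2.1160)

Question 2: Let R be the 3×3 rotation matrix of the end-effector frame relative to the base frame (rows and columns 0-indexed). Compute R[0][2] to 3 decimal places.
-0.433

End-effector z-axis (col 2 of R) = (-0.4330,-0.2500,-0.8660)
R[0][2] = -0.4330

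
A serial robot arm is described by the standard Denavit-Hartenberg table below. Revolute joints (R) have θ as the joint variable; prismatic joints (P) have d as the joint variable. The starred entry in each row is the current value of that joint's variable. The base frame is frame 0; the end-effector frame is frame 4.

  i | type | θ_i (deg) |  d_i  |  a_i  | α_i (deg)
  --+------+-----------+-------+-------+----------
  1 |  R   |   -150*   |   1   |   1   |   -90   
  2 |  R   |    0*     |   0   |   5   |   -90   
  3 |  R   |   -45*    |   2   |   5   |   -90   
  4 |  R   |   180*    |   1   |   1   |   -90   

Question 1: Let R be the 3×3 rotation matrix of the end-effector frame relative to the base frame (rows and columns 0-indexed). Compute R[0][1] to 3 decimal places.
End-effector y-axis (col 1 of R) = (0.9659,-0.2588,0.0000)
R[0][1] = 0.9659

0.966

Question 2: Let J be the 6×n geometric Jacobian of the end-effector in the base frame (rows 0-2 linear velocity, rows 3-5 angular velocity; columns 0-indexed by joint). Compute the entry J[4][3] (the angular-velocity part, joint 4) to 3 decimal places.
axis z_3 = (-0.9659,0.2588,-0.0000); lever o_n−o_3 = (-0.7071,1.2247,-0.0000)
cross product → J_v[:, 3] = (0.0000,-0.0000,-1.0000)
J_ω[:, 3] = z_3
entry J[4][3] = 0.2588

0.259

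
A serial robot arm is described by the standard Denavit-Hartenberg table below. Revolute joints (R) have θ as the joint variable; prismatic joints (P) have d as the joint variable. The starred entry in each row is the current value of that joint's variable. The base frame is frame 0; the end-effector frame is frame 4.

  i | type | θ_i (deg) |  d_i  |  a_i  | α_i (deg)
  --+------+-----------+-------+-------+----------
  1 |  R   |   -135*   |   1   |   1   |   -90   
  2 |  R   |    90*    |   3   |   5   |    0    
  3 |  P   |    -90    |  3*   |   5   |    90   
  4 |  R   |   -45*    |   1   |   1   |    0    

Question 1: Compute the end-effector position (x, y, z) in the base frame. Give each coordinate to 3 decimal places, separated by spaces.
-1.000 -8.485 -3.000

after link 1: o_1 = (-0.7071, -0.7071, 1.0000)
after link 2: o_2 = (1.4142, -2.8284, -4.0000)
after link 3: o_3 = (0.0000, -8.4853, -4.0000)
after link 4: o_4 = (-1.0000, -8.4853, -3.0000)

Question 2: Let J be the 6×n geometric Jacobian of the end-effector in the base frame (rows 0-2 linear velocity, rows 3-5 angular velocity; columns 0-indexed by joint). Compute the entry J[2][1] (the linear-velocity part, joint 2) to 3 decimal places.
axis z_1 = (0.7071,-0.7071,0.0000); lever o_n−o_1 = (-0.2929,-7.7782,-4.0000)
cross product → J_v[:, 1] = (2.8284,2.8284,-5.7071)
J_ω[:, 1] = z_1
entry J[2][1] = -5.7071

-5.707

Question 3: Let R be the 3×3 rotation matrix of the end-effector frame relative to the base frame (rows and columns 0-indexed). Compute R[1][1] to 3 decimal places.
End-effector y-axis (col 1 of R) = (0.0000,-1.0000,-0.0000)
R[1][1] = -1.0000

-1.000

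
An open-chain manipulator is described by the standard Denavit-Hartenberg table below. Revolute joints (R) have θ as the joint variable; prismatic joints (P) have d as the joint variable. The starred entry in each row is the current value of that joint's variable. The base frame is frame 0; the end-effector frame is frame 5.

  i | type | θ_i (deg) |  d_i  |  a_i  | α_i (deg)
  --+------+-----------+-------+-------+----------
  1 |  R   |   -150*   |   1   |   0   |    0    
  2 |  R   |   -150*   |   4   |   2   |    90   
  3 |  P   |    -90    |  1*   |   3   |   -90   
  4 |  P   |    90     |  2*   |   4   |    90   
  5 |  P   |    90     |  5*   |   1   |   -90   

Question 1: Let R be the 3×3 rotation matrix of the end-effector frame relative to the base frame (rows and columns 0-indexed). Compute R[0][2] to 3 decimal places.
0.866

End-effector z-axis (col 2 of R) = (0.8660,-0.5000,0.0000)
R[0][2] = 0.8660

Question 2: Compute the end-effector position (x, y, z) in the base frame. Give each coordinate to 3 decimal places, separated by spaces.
-0.098 5.830 -3.000

after link 1: o_1 = (0.0000, 0.0000, 1.0000)
after link 2: o_2 = (1.0000, 1.7321, 5.0000)
after link 3: o_3 = (1.8660, 1.2321, 2.0000)
after link 4: o_4 = (-0.5981, 4.9641, 2.0000)
after link 5: o_5 = (-0.0981, 5.8301, -3.0000)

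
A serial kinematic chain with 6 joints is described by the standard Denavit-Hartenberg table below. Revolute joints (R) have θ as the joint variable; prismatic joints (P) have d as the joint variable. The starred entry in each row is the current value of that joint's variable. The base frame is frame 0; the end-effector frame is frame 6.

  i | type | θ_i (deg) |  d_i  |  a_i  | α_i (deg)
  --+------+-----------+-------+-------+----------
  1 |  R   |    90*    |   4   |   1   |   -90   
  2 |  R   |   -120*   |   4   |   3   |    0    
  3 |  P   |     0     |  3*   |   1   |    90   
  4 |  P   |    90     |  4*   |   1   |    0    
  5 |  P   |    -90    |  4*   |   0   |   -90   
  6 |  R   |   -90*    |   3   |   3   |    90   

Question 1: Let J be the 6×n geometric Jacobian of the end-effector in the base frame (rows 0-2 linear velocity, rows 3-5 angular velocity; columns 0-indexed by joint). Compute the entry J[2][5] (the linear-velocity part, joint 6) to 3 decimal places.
axis z_5 = (-1.0000,0.0000,0.0000); lever o_n−o_5 = (-3.0000,-2.5981,-1.5000)
cross product → J_v[:, 5] = (0.0000,-1.5000,2.5981)
J_ω[:, 5] = z_5
entry J[2][5] = 2.5981

2.598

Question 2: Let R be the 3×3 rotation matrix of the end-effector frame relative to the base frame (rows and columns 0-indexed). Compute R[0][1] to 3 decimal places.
-1.000

End-effector y-axis (col 1 of R) = (-1.0000,0.0000,0.0000)
R[0][1] = -1.0000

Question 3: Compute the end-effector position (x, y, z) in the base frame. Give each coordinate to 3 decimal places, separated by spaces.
after link 1: o_1 = (0.0000, 1.0000, 4.0000)
after link 2: o_2 = (-4.0000, -0.5000, 6.5981)
after link 3: o_3 = (-7.0000, -1.0000, 7.4641)
after link 4: o_4 = (-8.0000, -4.4641, 5.4641)
after link 5: o_5 = (-8.0000, -7.9282, 3.4641)
after link 6: o_6 = (-11.0000, -10.5263, 1.9641)

-11.000 -10.526 1.964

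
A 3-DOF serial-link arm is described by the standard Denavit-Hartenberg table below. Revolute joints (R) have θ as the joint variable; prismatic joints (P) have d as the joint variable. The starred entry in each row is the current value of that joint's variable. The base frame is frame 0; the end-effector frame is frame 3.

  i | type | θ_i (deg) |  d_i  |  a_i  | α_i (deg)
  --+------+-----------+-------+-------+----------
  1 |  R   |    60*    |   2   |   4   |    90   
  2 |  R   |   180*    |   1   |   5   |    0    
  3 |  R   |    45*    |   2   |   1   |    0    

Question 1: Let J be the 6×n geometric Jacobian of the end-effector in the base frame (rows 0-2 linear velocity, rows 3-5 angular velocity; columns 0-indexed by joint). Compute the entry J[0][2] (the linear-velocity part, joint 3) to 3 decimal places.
0.354

axis z_2 = (0.8660,-0.5000,0.0000); lever o_n−o_2 = (1.3785,-1.6124,-0.7071)
cross product → J_v[:, 2] = (0.3536,0.6124,-0.7071)
J_ω[:, 2] = z_2
entry J[0][2] = 0.3536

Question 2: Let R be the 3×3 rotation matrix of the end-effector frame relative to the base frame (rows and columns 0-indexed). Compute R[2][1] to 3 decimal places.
-0.707

End-effector y-axis (col 1 of R) = (0.3536,0.6124,-0.7071)
R[2][1] = -0.7071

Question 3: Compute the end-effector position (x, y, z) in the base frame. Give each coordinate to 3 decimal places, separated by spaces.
1.745 -2.978 1.293

after link 1: o_1 = (2.0000, 3.4641, 2.0000)
after link 2: o_2 = (0.3660, -1.3660, 2.0000)
after link 3: o_3 = (1.7445, -2.9784, 1.2929)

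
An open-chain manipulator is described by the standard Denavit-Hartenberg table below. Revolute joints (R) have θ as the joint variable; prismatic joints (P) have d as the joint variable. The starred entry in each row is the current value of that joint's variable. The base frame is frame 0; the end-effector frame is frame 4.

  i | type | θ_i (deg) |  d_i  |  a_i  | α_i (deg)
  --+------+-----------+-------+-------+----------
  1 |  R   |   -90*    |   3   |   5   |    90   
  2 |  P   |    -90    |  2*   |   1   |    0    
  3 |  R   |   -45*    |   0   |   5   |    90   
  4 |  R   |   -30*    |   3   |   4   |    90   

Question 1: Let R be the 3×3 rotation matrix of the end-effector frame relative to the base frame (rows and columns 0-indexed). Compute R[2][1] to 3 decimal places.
End-effector y-axis (col 1 of R) = (-0.0000,0.7071,0.7071)
R[2][1] = 0.7071

0.707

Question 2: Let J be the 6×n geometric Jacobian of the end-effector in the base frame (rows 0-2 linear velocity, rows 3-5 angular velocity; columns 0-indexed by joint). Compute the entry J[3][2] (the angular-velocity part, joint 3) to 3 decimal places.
-1.000

axis z_2 = (-1.0000,-0.0000,0.0000); lever o_n−o_2 = (2.0000,8.1063,-3.8637)
cross product → J_v[:, 2] = (-0.0000,-3.8637,-8.1063)
J_ω[:, 2] = z_2
entry J[3][2] = -1.0000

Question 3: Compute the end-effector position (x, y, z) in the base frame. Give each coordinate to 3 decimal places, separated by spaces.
after link 1: o_1 = (0.0000, -5.0000, 3.0000)
after link 2: o_2 = (-2.0000, -5.0000, 2.0000)
after link 3: o_3 = (-2.0000, -1.4645, -1.5355)
after link 4: o_4 = (-0.0000, 3.1063, -1.8637)

-0.000 3.106 -1.864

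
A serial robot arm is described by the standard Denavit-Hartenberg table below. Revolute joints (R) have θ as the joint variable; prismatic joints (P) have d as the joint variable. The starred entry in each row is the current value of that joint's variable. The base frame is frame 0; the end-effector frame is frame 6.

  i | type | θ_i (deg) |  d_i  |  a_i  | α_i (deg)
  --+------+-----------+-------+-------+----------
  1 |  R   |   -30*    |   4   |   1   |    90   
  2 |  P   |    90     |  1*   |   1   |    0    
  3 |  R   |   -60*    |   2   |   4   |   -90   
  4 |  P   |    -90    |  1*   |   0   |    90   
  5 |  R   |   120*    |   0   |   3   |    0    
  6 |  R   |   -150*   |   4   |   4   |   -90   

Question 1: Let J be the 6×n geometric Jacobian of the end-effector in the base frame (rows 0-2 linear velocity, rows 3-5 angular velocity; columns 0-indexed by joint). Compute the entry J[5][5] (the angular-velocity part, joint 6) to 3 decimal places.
-0.500

axis z_5 = (-0.7500,0.4330,-0.5000); lever o_n−o_5 = (-3.8660,-1.7679,-3.7321)
cross product → J_v[:, 5] = (-2.5000,-0.8660,3.0000)
J_ω[:, 5] = z_5
entry J[5][5] = -0.5000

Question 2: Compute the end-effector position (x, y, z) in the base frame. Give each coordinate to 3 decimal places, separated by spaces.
-2.308 -4.400 6.384

after link 1: o_1 = (0.8660, -0.5000, 4.0000)
after link 2: o_2 = (0.3660, -1.3660, 5.0000)
after link 3: o_3 = (2.3660, -4.8301, 7.0000)
after link 4: o_4 = (1.9330, -4.5801, 7.8660)
after link 5: o_5 = (1.5580, -2.6316, 10.1160)
after link 6: o_6 = (-2.3080, -4.3995, 6.3840)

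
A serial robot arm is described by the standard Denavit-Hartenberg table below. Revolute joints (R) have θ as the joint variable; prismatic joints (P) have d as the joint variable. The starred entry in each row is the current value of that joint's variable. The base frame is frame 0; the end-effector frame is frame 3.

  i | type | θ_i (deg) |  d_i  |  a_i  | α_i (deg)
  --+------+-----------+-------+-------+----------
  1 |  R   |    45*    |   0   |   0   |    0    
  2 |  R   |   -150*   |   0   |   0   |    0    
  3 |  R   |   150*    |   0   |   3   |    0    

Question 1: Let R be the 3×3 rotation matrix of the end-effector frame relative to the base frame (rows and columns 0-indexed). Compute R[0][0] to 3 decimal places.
0.707

End-effector x-axis (col 0 of R) = (0.7071,0.7071,0.0000)
R[0][0] = 0.7071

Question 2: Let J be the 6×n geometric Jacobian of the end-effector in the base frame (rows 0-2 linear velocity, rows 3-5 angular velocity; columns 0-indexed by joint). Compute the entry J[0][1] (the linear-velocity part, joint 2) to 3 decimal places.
axis z_1 = (0.0000,0.0000,1.0000); lever o_n−o_1 = (2.1213,2.1213,0.0000)
cross product → J_v[:, 1] = (-2.1213,2.1213,0.0000)
J_ω[:, 1] = z_1
entry J[0][1] = -2.1213

-2.121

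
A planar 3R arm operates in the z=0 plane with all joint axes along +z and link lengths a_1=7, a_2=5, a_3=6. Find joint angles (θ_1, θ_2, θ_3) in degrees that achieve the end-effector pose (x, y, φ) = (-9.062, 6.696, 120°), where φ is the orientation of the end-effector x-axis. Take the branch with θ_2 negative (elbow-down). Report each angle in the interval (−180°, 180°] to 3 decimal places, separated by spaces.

wrist centre = target − a_3·(cos φ, sin φ) = (-6.0620, 1.4998)
cos θ_2 = (38.9974−7²−5²)/(2·7·5) = -0.5000; θ_2 = -120.0025° (elbow-down)
β = atan2(1.4998,-6.0620) = 166.1031°; ψ = atan2(-4.3300,4.4998) = -43.8984°
θ_1 = β − ψ = 210.0014°
θ_3 = φ − θ_1 − θ_2 = 30.0010° (wrapped to (-180°,180°])

-149.999 -120.002 30.001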